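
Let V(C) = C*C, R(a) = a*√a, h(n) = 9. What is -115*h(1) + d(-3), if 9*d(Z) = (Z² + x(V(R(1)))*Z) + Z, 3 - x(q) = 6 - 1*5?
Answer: -1035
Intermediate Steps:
R(a) = a^(3/2)
V(C) = C²
x(q) = 2 (x(q) = 3 - (6 - 1*5) = 3 - (6 - 5) = 3 - 1*1 = 3 - 1 = 2)
d(Z) = Z/3 + Z²/9 (d(Z) = ((Z² + 2*Z) + Z)/9 = (Z² + 3*Z)/9 = Z/3 + Z²/9)
-115*h(1) + d(-3) = -115*9 + (⅑)*(-3)*(3 - 3) = -1035 + (⅑)*(-3)*0 = -1035 + 0 = -1035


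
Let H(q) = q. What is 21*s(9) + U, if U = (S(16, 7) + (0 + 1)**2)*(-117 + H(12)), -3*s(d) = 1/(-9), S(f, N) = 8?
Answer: -8498/9 ≈ -944.22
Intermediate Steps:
s(d) = 1/27 (s(d) = -1/3/(-9) = -1/3*(-1/9) = 1/27)
U = -945 (U = (8 + (0 + 1)**2)*(-117 + 12) = (8 + 1**2)*(-105) = (8 + 1)*(-105) = 9*(-105) = -945)
21*s(9) + U = 21*(1/27) - 945 = 7/9 - 945 = -8498/9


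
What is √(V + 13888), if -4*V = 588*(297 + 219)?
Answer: 2*I*√15491 ≈ 248.93*I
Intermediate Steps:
V = -75852 (V = -147*(297 + 219) = -147*516 = -¼*303408 = -75852)
√(V + 13888) = √(-75852 + 13888) = √(-61964) = 2*I*√15491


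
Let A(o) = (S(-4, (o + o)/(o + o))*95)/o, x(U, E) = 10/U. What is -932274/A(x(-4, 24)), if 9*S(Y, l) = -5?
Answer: -4195233/95 ≈ -44160.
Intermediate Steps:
S(Y, l) = -5/9 (S(Y, l) = (1/9)*(-5) = -5/9)
A(o) = -475/(9*o) (A(o) = (-5/9*95)/o = -475/(9*o))
-932274/A(x(-4, 24)) = -932274/((-475/(9*(10/(-4))))) = -932274/((-475/(9*(10*(-1/4))))) = -932274/((-475/(9*(-5/2)))) = -932274/((-475/9*(-2/5))) = -932274/190/9 = -932274*9/190 = -4195233/95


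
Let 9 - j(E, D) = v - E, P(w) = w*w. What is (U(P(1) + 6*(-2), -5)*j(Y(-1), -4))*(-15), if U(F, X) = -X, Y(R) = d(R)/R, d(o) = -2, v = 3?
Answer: -600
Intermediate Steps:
P(w) = w**2
Y(R) = -2/R
j(E, D) = 6 + E (j(E, D) = 9 - (3 - E) = 9 + (-3 + E) = 6 + E)
(U(P(1) + 6*(-2), -5)*j(Y(-1), -4))*(-15) = ((-1*(-5))*(6 - 2/(-1)))*(-15) = (5*(6 - 2*(-1)))*(-15) = (5*(6 + 2))*(-15) = (5*8)*(-15) = 40*(-15) = -600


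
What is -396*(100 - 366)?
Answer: 105336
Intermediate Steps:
-396*(100 - 366) = -396*(-266) = 105336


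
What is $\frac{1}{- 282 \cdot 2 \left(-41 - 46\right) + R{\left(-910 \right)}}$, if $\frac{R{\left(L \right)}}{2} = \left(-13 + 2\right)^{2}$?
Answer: $\frac{1}{49310} \approx 2.028 \cdot 10^{-5}$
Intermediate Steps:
$R{\left(L \right)} = 242$ ($R{\left(L \right)} = 2 \left(-13 + 2\right)^{2} = 2 \left(-11\right)^{2} = 2 \cdot 121 = 242$)
$\frac{1}{- 282 \cdot 2 \left(-41 - 46\right) + R{\left(-910 \right)}} = \frac{1}{- 282 \cdot 2 \left(-41 - 46\right) + 242} = \frac{1}{- 282 \cdot 2 \left(-87\right) + 242} = \frac{1}{\left(-282\right) \left(-174\right) + 242} = \frac{1}{49068 + 242} = \frac{1}{49310}$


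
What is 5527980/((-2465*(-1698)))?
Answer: 6354/4811 ≈ 1.3207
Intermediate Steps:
5527980/((-2465*(-1698))) = 5527980/4185570 = 5527980*(1/4185570) = 6354/4811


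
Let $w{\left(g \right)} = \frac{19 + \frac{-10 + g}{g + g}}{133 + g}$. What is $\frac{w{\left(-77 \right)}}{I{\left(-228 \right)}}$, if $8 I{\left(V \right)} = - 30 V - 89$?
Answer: $\frac{3013}{7277578} \approx 0.00041401$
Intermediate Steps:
$I{\left(V \right)} = - \frac{89}{8} - \frac{15 V}{4}$ ($I{\left(V \right)} = \frac{- 30 V - 89}{8} = \frac{-89 - 30 V}{8} = - \frac{89}{8} - \frac{15 V}{4}$)
$w{\left(g \right)} = \frac{19 + \frac{-10 + g}{2 g}}{133 + g}$
$\frac{w{\left(-77 \right)}}{I{\left(-228 \right)}} = \frac{\frac{1}{2} \frac{1}{-77} \frac{1}{133 - 77} \left(-10 + 39 \left(-77\right)\right)}{- \frac{89}{8} - -855} = \frac{\frac{1}{2} \left(- \frac{1}{77}\right) \frac{1}{56} \left(-10 - 3003\right)}{- \frac{89}{8} + 855} = \frac{\frac{1}{2} \left(- \frac{1}{77}\right) \frac{1}{56} \left(-3013\right)}{\frac{6751}{8}} = \frac{3013}{8624} \cdot \frac{8}{6751} = \frac{3013}{7277578}$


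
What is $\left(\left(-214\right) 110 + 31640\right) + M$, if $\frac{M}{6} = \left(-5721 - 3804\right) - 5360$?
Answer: $-81210$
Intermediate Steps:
$M = -89310$ ($M = 6 \left(\left(-5721 - 3804\right) - 5360\right) = 6 \left(-9525 - 5360\right) = 6 \left(-14885\right) = -89310$)
$\left(\left(-214\right) 110 + 31640\right) + M = \left(\left(-214\right) 110 + 31640\right) - 89310 = \left(-23540 + 31640\right) - 89310 = 8100 - 89310 = -81210$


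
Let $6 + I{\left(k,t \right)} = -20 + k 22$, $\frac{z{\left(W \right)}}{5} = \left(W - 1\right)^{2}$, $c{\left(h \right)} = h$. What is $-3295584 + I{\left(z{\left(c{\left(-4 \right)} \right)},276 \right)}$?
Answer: $-3292860$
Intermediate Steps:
$z{\left(W \right)} = 5 \left(-1 + W\right)^{2}$ ($z{\left(W \right)} = 5 \left(W - 1\right)^{2} = 5 \left(-1 + W\right)^{2}$)
$I{\left(k,t \right)} = -26 + 22 k$ ($I{\left(k,t \right)} = -6 + \left(-20 + k 22\right) = -6 + \left(-20 + 22 k\right) = -26 + 22 k$)
$-3295584 + I{\left(z{\left(c{\left(-4 \right)} \right)},276 \right)} = -3295584 - \left(26 - 22 \cdot 5 \left(-1 - 4\right)^{2}\right) = -3295584 - \left(26 - 22 \cdot 5 \left(-5\right)^{2}\right) = -3295584 - \left(26 - 22 \cdot 5 \cdot 25\right) = -3295584 + \left(-26 + 22 \cdot 125\right) = -3295584 + \left(-26 + 2750\right) = -3295584 + 2724 = -3292860$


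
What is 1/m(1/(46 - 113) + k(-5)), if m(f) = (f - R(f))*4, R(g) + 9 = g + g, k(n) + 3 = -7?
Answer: 67/5096 ≈ 0.013148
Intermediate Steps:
k(n) = -10 (k(n) = -3 - 7 = -10)
R(g) = -9 + 2*g (R(g) = -9 + (g + g) = -9 + 2*g)
m(f) = 36 - 4*f (m(f) = (f - (-9 + 2*f))*4 = (f + (9 - 2*f))*4 = (9 - f)*4 = 36 - 4*f)
1/m(1/(46 - 113) + k(-5)) = 1/(36 - 4*(1/(46 - 113) - 10)) = 1/(36 - 4*(1/(-67) - 10)) = 1/(36 - 4*(-1/67 - 10)) = 1/(36 - 4*(-671/67)) = 1/(36 + 2684/67) = 1/(5096/67) = 67/5096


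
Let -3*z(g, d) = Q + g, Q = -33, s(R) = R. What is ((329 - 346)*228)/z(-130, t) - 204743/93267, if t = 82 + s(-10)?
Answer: -1117881785/15202521 ≈ -73.533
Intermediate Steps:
t = 72 (t = 82 - 10 = 72)
z(g, d) = 11 - g/3 (z(g, d) = -(-33 + g)/3 = 11 - g/3)
((329 - 346)*228)/z(-130, t) - 204743/93267 = ((329 - 346)*228)/(11 - ⅓*(-130)) - 204743/93267 = (-17*228)/(11 + 130/3) - 204743*1/93267 = -3876/163/3 - 204743/93267 = -3876*3/163 - 204743/93267 = -11628/163 - 204743/93267 = -1117881785/15202521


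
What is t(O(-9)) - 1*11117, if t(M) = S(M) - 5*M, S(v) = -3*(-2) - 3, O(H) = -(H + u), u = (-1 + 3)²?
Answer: -11139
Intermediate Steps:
u = 4 (u = 2² = 4)
O(H) = -4 - H (O(H) = -(H + 4) = -(4 + H) = -4 - H)
S(v) = 3 (S(v) = 6 - 3 = 3)
t(M) = 3 - 5*M
t(O(-9)) - 1*11117 = (3 - 5*(-4 - 1*(-9))) - 1*11117 = (3 - 5*(-4 + 9)) - 11117 = (3 - 5*5) - 11117 = (3 - 25) - 11117 = -22 - 11117 = -11139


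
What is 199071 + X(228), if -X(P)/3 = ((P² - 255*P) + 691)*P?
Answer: 3937131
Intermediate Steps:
X(P) = -3*P*(691 + P² - 255*P) (X(P) = -3*((P² - 255*P) + 691)*P = -3*(691 + P² - 255*P)*P = -3*P*(691 + P² - 255*P))
199071 + X(228) = 199071 + 3*228*(-691 - 1*228² + 255*228) = 199071 + 3*228*(-691 - 1*51984 + 58140) = 199071 + 3*228*(-691 - 51984 + 58140) = 199071 + 3*228*5465 = 199071 + 3738060 = 3937131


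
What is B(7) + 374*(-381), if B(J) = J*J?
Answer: -142445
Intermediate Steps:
B(J) = J**2
B(7) + 374*(-381) = 7**2 + 374*(-381) = 49 - 142494 = -142445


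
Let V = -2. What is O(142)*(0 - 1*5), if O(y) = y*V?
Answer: 1420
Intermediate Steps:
O(y) = -2*y (O(y) = y*(-2) = -2*y)
O(142)*(0 - 1*5) = (-2*142)*(0 - 1*5) = -284*(0 - 5) = -284*(-5) = 1420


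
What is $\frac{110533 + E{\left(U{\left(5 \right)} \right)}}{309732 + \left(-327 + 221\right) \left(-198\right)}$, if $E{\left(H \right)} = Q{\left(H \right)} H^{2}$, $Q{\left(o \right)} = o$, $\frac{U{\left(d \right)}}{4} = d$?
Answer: $\frac{39511}{110240} \approx 0.35841$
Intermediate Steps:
$U{\left(d \right)} = 4 d$
$E{\left(H \right)} = H^{3}$ ($E{\left(H \right)} = H H^{2} = H^{3}$)
$\frac{110533 + E{\left(U{\left(5 \right)} \right)}}{309732 + \left(-327 + 221\right) \left(-198\right)} = \frac{110533 + \left(4 \cdot 5\right)^{3}}{309732 + \left(-327 + 221\right) \left(-198\right)} = \frac{110533 + 20^{3}}{309732 - -20988} = \frac{110533 + 8000}{309732 + 20988} = \frac{118533}{330720} = 118533 \cdot \frac{1}{330720} = \frac{39511}{110240}$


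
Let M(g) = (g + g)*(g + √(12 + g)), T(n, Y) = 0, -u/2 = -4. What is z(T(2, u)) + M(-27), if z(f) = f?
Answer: 1458 - 54*I*√15 ≈ 1458.0 - 209.14*I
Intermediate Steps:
u = 8 (u = -2*(-4) = 8)
M(g) = 2*g*(g + √(12 + g)) (M(g) = (2*g)*(g + √(12 + g)) = 2*g*(g + √(12 + g)))
z(T(2, u)) + M(-27) = 0 + 2*(-27)*(-27 + √(12 - 27)) = 0 + 2*(-27)*(-27 + √(-15)) = 0 + 2*(-27)*(-27 + I*√15) = 0 + (1458 - 54*I*√15) = 1458 - 54*I*√15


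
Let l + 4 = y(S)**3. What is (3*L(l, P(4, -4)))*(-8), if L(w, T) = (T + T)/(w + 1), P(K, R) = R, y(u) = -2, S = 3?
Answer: -192/11 ≈ -17.455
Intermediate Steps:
l = -12 (l = -4 + (-2)**3 = -4 - 8 = -12)
L(w, T) = 2*T/(1 + w) (L(w, T) = (2*T)/(1 + w) = 2*T/(1 + w))
(3*L(l, P(4, -4)))*(-8) = (3*(2*(-4)/(1 - 12)))*(-8) = (3*(2*(-4)/(-11)))*(-8) = (3*(2*(-4)*(-1/11)))*(-8) = (3*(8/11))*(-8) = (24/11)*(-8) = -192/11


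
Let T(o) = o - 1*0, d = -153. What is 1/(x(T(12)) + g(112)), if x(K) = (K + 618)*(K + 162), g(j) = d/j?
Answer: 112/12277287 ≈ 9.1225e-6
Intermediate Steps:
T(o) = o (T(o) = o + 0 = o)
g(j) = -153/j
x(K) = (162 + K)*(618 + K) (x(K) = (618 + K)*(162 + K) = (162 + K)*(618 + K))
1/(x(T(12)) + g(112)) = 1/((100116 + 12**2 + 780*12) - 153/112) = 1/((100116 + 144 + 9360) - 153*1/112) = 1/(109620 - 153/112) = 1/(12277287/112) = 112/12277287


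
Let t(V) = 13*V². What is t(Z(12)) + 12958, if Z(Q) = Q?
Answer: 14830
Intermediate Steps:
t(Z(12)) + 12958 = 13*12² + 12958 = 13*144 + 12958 = 1872 + 12958 = 14830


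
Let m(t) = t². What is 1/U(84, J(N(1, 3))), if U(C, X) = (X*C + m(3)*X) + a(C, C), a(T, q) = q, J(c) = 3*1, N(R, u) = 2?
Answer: 1/363 ≈ 0.0027548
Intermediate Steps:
J(c) = 3
U(C, X) = C + 9*X + C*X (U(C, X) = (X*C + 3²*X) + C = (C*X + 9*X) + C = (9*X + C*X) + C = C + 9*X + C*X)
1/U(84, J(N(1, 3))) = 1/(84 + 9*3 + 84*3) = 1/(84 + 27 + 252) = 1/363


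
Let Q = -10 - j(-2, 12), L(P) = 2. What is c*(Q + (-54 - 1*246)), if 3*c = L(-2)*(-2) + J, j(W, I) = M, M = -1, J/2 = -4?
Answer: 1236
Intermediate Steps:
J = -8 (J = 2*(-4) = -8)
j(W, I) = -1
c = -4 (c = (2*(-2) - 8)/3 = (-4 - 8)/3 = (⅓)*(-12) = -4)
Q = -9 (Q = -10 - 1*(-1) = -10 + 1 = -9)
c*(Q + (-54 - 1*246)) = -4*(-9 + (-54 - 1*246)) = -4*(-9 + (-54 - 246)) = -4*(-9 - 300) = -4*(-309) = 1236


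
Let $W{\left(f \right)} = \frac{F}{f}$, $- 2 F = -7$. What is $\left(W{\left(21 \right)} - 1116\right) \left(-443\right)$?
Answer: $\frac{2965885}{6} \approx 4.9431 \cdot 10^{5}$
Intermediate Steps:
$F = \frac{7}{2}$ ($F = \left(- \frac{1}{2}\right) \left(-7\right) = \frac{7}{2} \approx 3.5$)
$W{\left(f \right)} = \frac{7}{2 f}$
$\left(W{\left(21 \right)} - 1116\right) \left(-443\right) = \left(\frac{7}{2 \cdot 21} - 1116\right) \left(-443\right) = \left(\frac{7}{2} \cdot \frac{1}{21} - 1116\right) \left(-443\right) = \left(\frac{1}{6} - 1116\right) \left(-443\right) = \left(- \frac{6695}{6}\right) \left(-443\right) = \frac{2965885}{6}$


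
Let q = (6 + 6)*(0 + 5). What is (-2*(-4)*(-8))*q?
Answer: -3840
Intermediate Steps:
q = 60 (q = 12*5 = 60)
(-2*(-4)*(-8))*q = (-2*(-4)*(-8))*60 = (8*(-8))*60 = -64*60 = -3840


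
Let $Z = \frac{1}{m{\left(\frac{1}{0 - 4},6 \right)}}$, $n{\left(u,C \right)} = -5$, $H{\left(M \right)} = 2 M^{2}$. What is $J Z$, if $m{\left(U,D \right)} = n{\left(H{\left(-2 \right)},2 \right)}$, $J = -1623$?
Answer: $\frac{1623}{5} \approx 324.6$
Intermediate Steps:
$m{\left(U,D \right)} = -5$
$Z = - \frac{1}{5}$ ($Z = \frac{1}{-5} = - \frac{1}{5} \approx -0.2$)
$J Z = \left(-1623\right) \left(- \frac{1}{5}\right) = \frac{1623}{5}$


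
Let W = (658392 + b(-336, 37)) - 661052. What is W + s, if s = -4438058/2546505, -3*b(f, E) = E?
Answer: -6809548253/2546505 ≈ -2674.1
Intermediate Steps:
b(f, E) = -E/3
s = -4438058/2546505 (s = -4438058*1/2546505 = -4438058/2546505 ≈ -1.7428)
W = -8017/3 (W = (658392 - 1/3*37) - 661052 = (658392 - 37/3) - 661052 = 1975139/3 - 661052 = -8017/3 ≈ -2672.3)
W + s = -8017/3 - 4438058/2546505 = -6809548253/2546505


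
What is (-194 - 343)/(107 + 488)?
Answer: -537/595 ≈ -0.90252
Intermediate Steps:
(-194 - 343)/(107 + 488) = -537/595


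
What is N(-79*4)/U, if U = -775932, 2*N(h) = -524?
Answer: 131/387966 ≈ 0.00033766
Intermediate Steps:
N(h) = -262 (N(h) = (½)*(-524) = -262)
N(-79*4)/U = -262/(-775932) = -262*(-1/775932) = 131/387966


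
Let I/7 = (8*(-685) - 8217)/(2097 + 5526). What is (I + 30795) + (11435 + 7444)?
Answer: 54081289/1089 ≈ 49661.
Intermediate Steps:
I = -13697/1089 (I = 7*((8*(-685) - 8217)/(2097 + 5526)) = 7*((-5480 - 8217)/7623) = 7*(-13697*1/7623) = 7*(-13697/7623) = -13697/1089 ≈ -12.578)
(I + 30795) + (11435 + 7444) = (-13697/1089 + 30795) + (11435 + 7444) = 33522058/1089 + 18879 = 54081289/1089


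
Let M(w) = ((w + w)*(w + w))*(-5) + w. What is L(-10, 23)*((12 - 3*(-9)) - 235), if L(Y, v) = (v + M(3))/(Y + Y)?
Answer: -7546/5 ≈ -1509.2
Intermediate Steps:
M(w) = w - 20*w² (M(w) = ((2*w)*(2*w))*(-5) + w = (4*w²)*(-5) + w = -20*w² + w = w - 20*w²)
L(Y, v) = (-177 + v)/(2*Y) (L(Y, v) = (v + 3*(1 - 20*3))/(Y + Y) = (v + 3*(1 - 60))/((2*Y)) = (v + 3*(-59))*(1/(2*Y)) = (v - 177)*(1/(2*Y)) = (-177 + v)*(1/(2*Y)) = (-177 + v)/(2*Y))
L(-10, 23)*((12 - 3*(-9)) - 235) = ((½)*(-177 + 23)/(-10))*((12 - 3*(-9)) - 235) = ((½)*(-⅒)*(-154))*((12 + 27) - 235) = 77*(39 - 235)/10 = (77/10)*(-196) = -7546/5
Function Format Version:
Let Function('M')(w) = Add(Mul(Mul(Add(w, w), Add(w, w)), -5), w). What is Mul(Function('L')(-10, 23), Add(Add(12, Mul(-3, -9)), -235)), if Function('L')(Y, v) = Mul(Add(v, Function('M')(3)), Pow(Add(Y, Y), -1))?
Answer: Rational(-7546, 5) ≈ -1509.2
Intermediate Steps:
Function('M')(w) = Add(w, Mul(-20, Pow(w, 2))) (Function('M')(w) = Add(Mul(Mul(Mul(2, w), Mul(2, w)), -5), w) = Add(Mul(Mul(4, Pow(w, 2)), -5), w) = Add(Mul(-20, Pow(w, 2)), w) = Add(w, Mul(-20, Pow(w, 2))))
Function('L')(Y, v) = Mul(Rational(1, 2), Pow(Y, -1), Add(-177, v)) (Function('L')(Y, v) = Mul(Add(v, Mul(3, Add(1, Mul(-20, 3)))), Pow(Add(Y, Y), -1)) = Mul(Add(v, Mul(3, Add(1, -60))), Pow(Mul(2, Y), -1)) = Mul(Add(v, Mul(3, -59)), Mul(Rational(1, 2), Pow(Y, -1))) = Mul(Add(v, -177), Mul(Rational(1, 2), Pow(Y, -1))) = Mul(Add(-177, v), Mul(Rational(1, 2), Pow(Y, -1))) = Mul(Rational(1, 2), Pow(Y, -1), Add(-177, v)))
Mul(Function('L')(-10, 23), Add(Add(12, Mul(-3, -9)), -235)) = Mul(Mul(Rational(1, 2), Pow(-10, -1), Add(-177, 23)), Add(Add(12, Mul(-3, -9)), -235)) = Mul(Mul(Rational(1, 2), Rational(-1, 10), -154), Add(Add(12, 27), -235)) = Mul(Rational(77, 10), Add(39, -235)) = Mul(Rational(77, 10), -196) = Rational(-7546, 5)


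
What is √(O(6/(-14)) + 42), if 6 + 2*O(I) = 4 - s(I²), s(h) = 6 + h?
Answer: √7430/14 ≈ 6.1570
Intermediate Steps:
O(I) = -4 - I²/2 (O(I) = -3 + (4 - (6 + I²))/2 = -3 + (4 + (-6 - I²))/2 = -3 + (-2 - I²)/2 = -3 + (-1 - I²/2) = -4 - I²/2)
√(O(6/(-14)) + 42) = √((-4 - (6/(-14))²/2) + 42) = √((-4 - (6*(-1/14))²/2) + 42) = √((-4 - (-3/7)²/2) + 42) = √((-4 - ½*9/49) + 42) = √((-4 - 9/98) + 42) = √(-401/98 + 42) = √(3715/98) = √7430/14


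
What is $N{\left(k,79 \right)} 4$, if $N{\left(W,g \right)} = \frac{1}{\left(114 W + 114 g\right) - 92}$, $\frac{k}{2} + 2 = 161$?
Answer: $\frac{2}{22583} \approx 8.8562 \cdot 10^{-5}$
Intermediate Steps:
$k = 318$ ($k = -4 + 2 \cdot 161 = -4 + 322 = 318$)
$N{\left(W,g \right)} = \frac{1}{-92 + 114 W + 114 g}$
$N{\left(k,79 \right)} 4 = \frac{1}{2 \left(-46 + 57 \cdot 318 + 57 \cdot 79\right)} 4 = \frac{1}{2 \left(-46 + 18126 + 4503\right)} 4 = \frac{1}{2 \cdot 22583} \cdot 4 = \frac{1}{2} \cdot \frac{1}{22583} \cdot 4 = \frac{1}{45166} \cdot 4 = \frac{2}{22583}$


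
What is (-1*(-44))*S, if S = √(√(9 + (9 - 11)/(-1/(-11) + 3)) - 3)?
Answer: 22*34^(¾)*√(-3*√34 + 2*√71)/17 ≈ 14.583*I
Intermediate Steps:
S = √(-3 + √2414/17) (S = √(√(9 - 2/(-1*(-1/11) + 3)) - 3) = √(√(9 - 2/(1/11 + 3)) - 3) = √(√(9 - 2/34/11) - 3) = √(√(9 - 2*11/34) - 3) = √(√(9 - 11/17) - 3) = √(√(142/17) - 3) = √(√2414/17 - 3) = √(-3 + √2414/17) ≈ 0.33144*I)
(-1*(-44))*S = (-1*(-44))*(34^(¾)*√(-3*√34 + 2*√71)/34) = 44*(34^(¾)*√(-3*√34 + 2*√71)/34) = 22*34^(¾)*√(-3*√34 + 2*√71)/17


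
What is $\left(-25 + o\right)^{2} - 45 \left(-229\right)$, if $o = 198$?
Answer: $40234$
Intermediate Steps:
$\left(-25 + o\right)^{2} - 45 \left(-229\right) = \left(-25 + 198\right)^{2} - 45 \left(-229\right) = 173^{2} - -10305 = 29929 + 10305 = 40234$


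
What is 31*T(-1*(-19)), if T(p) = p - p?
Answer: 0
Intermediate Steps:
T(p) = 0
31*T(-1*(-19)) = 31*0 = 0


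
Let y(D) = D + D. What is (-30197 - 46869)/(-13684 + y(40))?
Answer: 38533/6802 ≈ 5.6649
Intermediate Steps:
y(D) = 2*D
(-30197 - 46869)/(-13684 + y(40)) = (-30197 - 46869)/(-13684 + 2*40) = -77066/(-13684 + 80) = -77066/(-13604) = -77066*(-1/13604) = 38533/6802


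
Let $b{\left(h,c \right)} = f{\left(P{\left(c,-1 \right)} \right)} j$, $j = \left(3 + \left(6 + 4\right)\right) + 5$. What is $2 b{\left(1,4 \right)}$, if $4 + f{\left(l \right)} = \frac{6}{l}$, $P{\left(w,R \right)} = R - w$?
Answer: $- \frac{936}{5} \approx -187.2$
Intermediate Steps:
$f{\left(l \right)} = -4 + \frac{6}{l}$
$j = 18$ ($j = \left(3 + 10\right) + 5 = 13 + 5 = 18$)
$b{\left(h,c \right)} = -72 + \frac{108}{-1 - c}$ ($b{\left(h,c \right)} = \left(-4 + \frac{6}{-1 - c}\right) 18 = -72 + \frac{108}{-1 - c}$)
$2 b{\left(1,4 \right)} = 2 \frac{36 \left(-5 - 8\right)}{1 + 4} = 2 \frac{36 \left(-5 - 8\right)}{5} = 2 \cdot 36 \cdot \frac{1}{5} \left(-13\right) = 2 \left(- \frac{468}{5}\right) = - \frac{936}{5}$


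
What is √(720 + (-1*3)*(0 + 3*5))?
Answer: 15*√3 ≈ 25.981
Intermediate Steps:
√(720 + (-1*3)*(0 + 3*5)) = √(720 - 3*(0 + 15)) = √(720 - 3*15) = √(720 - 45) = √675 = 15*√3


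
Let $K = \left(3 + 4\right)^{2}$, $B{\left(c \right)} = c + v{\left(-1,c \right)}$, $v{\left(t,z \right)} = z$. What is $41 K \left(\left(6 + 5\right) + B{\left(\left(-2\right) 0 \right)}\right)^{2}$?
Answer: $243089$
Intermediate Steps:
$B{\left(c \right)} = 2 c$ ($B{\left(c \right)} = c + c = 2 c$)
$K = 49$ ($K = 7^{2} = 49$)
$41 K \left(\left(6 + 5\right) + B{\left(\left(-2\right) 0 \right)}\right)^{2} = 41 \cdot 49 \left(\left(6 + 5\right) + 2 \left(\left(-2\right) 0\right)\right)^{2} = 2009 \left(11 + 2 \cdot 0\right)^{2} = 2009 \left(11 + 0\right)^{2} = 2009 \cdot 11^{2} = 2009 \cdot 121 = 243089$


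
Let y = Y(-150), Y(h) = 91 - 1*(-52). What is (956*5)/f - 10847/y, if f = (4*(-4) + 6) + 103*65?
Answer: -14365731/191191 ≈ -75.138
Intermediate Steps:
Y(h) = 143 (Y(h) = 91 + 52 = 143)
y = 143
f = 6685 (f = (-16 + 6) + 6695 = -10 + 6695 = 6685)
(956*5)/f - 10847/y = (956*5)/6685 - 10847/143 = 4780*(1/6685) - 10847*1/143 = 956/1337 - 10847/143 = -14365731/191191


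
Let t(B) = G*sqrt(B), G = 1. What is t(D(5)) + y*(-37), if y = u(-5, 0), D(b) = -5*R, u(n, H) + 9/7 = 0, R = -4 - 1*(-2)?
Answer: 333/7 + sqrt(10) ≈ 50.734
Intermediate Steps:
R = -2 (R = -4 + 2 = -2)
u(n, H) = -9/7 (u(n, H) = -9/7 + 0 = -9/7)
D(b) = 10 (D(b) = -5*(-2) = 10)
y = -9/7 ≈ -1.2857
t(B) = sqrt(B) (t(B) = 1*sqrt(B) = sqrt(B))
t(D(5)) + y*(-37) = sqrt(10) - 9/7*(-37) = sqrt(10) + 333/7 = 333/7 + sqrt(10)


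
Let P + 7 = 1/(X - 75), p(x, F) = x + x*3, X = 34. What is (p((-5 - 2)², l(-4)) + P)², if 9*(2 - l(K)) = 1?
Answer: 60031504/1681 ≈ 35712.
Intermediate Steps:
l(K) = 17/9 (l(K) = 2 - ⅑*1 = 2 - ⅑ = 17/9)
p(x, F) = 4*x (p(x, F) = x + 3*x = 4*x)
P = -288/41 (P = -7 + 1/(34 - 75) = -7 + 1/(-41) = -7 - 1/41 = -288/41 ≈ -7.0244)
(p((-5 - 2)², l(-4)) + P)² = (4*(-5 - 2)² - 288/41)² = (4*(-7)² - 288/41)² = (4*49 - 288/41)² = (196 - 288/41)² = (7748/41)² = 60031504/1681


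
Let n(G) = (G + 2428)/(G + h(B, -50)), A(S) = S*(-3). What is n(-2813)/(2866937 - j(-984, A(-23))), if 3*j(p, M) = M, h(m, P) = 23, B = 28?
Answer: 77/1599738012 ≈ 4.8133e-8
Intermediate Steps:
A(S) = -3*S
j(p, M) = M/3
n(G) = (2428 + G)/(23 + G) (n(G) = (G + 2428)/(G + 23) = (2428 + G)/(23 + G))
n(-2813)/(2866937 - j(-984, A(-23))) = ((2428 - 2813)/(23 - 2813))/(2866937 - (-3*(-23))/3) = (-385/(-2790))/(2866937 - 69/3) = (-1/2790*(-385))/(2866937 - 1*23) = 77/(558*(2866937 - 23)) = (77/558)/2866914 = (77/558)*(1/2866914) = 77/1599738012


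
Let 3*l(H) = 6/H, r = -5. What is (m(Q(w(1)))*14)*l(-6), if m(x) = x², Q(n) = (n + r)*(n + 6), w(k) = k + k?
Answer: -2688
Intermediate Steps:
w(k) = 2*k
l(H) = 2/H (l(H) = (6/H)/3 = 2/H)
Q(n) = (-5 + n)*(6 + n) (Q(n) = (n - 5)*(n + 6) = (-5 + n)*(6 + n))
(m(Q(w(1)))*14)*l(-6) = ((-30 + 2*1 + (2*1)²)²*14)*(2/(-6)) = ((-30 + 2 + 2²)²*14)*(2*(-⅙)) = ((-30 + 2 + 4)²*14)*(-⅓) = ((-24)²*14)*(-⅓) = (576*14)*(-⅓) = 8064*(-⅓) = -2688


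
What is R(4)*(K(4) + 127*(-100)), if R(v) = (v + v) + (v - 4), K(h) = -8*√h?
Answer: -101728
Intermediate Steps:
R(v) = -4 + 3*v (R(v) = 2*v + (-4 + v) = -4 + 3*v)
R(4)*(K(4) + 127*(-100)) = (-4 + 3*4)*(-8*√4 + 127*(-100)) = (-4 + 12)*(-8*2 - 12700) = 8*(-16 - 12700) = 8*(-12716) = -101728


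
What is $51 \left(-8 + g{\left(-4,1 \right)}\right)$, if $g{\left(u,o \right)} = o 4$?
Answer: $-204$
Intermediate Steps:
$g{\left(u,o \right)} = 4 o$
$51 \left(-8 + g{\left(-4,1 \right)}\right) = 51 \left(-8 + 4 \cdot 1\right) = 51 \left(-8 + 4\right) = 51 \left(-4\right) = -204$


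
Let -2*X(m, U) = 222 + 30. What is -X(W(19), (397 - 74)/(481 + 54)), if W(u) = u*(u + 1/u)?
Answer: 126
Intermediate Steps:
W(u) = u*(u + 1/u)
X(m, U) = -126 (X(m, U) = -(222 + 30)/2 = -1/2*252 = -126)
-X(W(19), (397 - 74)/(481 + 54)) = -1*(-126) = 126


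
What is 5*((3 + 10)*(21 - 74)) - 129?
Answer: -3574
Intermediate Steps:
5*((3 + 10)*(21 - 74)) - 129 = 5*(13*(-53)) - 129 = 5*(-689) - 129 = -3445 - 129 = -3574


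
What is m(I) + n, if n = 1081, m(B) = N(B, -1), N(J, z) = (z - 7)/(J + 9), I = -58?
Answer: 52977/49 ≈ 1081.2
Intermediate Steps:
N(J, z) = (-7 + z)/(9 + J)
m(B) = -8/(9 + B) (m(B) = (-7 - 1)/(9 + B) = -8/(9 + B))
m(I) + n = -8/(9 - 58) + 1081 = -8/(-49) + 1081 = -8*(-1/49) + 1081 = 8/49 + 1081 = 52977/49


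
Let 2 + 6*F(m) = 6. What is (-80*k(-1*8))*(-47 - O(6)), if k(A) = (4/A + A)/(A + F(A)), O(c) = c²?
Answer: 84660/11 ≈ 7696.4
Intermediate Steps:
F(m) = ⅔ (F(m) = -⅓ + (⅙)*6 = -⅓ + 1 = ⅔)
k(A) = (A + 4/A)/(⅔ + A) (k(A) = (4/A + A)/(A + ⅔) = (A + 4/A)/(⅔ + A))
(-80*k(-1*8))*(-47 - O(6)) = (-240*(4 + (-1*8)²)/(((-1*8))*(2 + 3*(-1*8))))*(-47 - 1*6²) = (-240*(4 + (-8)²)/((-8)*(2 + 3*(-8))))*(-47 - 1*36) = (-240*(-1)*(4 + 64)/(8*(2 - 24)))*(-47 - 36) = -240*(-1)*68/(8*(-22))*(-83) = -240*(-1)*(-1)*68/(8*22)*(-83) = -80*51/44*(-83) = -1020/11*(-83) = 84660/11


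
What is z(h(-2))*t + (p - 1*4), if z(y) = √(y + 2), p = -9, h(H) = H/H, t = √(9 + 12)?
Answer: -13 + 3*√7 ≈ -5.0627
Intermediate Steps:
t = √21 ≈ 4.5826
h(H) = 1
z(y) = √(2 + y)
z(h(-2))*t + (p - 1*4) = √(2 + 1)*√21 + (-9 - 1*4) = √3*√21 + (-9 - 4) = 3*√7 - 13 = -13 + 3*√7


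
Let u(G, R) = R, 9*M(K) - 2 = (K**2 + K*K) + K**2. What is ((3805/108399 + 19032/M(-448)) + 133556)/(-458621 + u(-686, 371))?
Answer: -4358514027489949/14954657775729750 ≈ -0.29145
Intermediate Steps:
M(K) = 2/9 + K**2/3 (M(K) = 2/9 + ((K**2 + K*K) + K**2)/9 = 2/9 + ((K**2 + K**2) + K**2)/9 = 2/9 + (2*K**2 + K**2)/9 = 2/9 + (3*K**2)/9 = 2/9 + K**2/3)
((3805/108399 + 19032/M(-448)) + 133556)/(-458621 + u(-686, 371)) = ((3805/108399 + 19032/(2/9 + (1/3)*(-448)**2)) + 133556)/(-458621 + 371) = ((3805*(1/108399) + 19032/(2/9 + (1/3)*200704)) + 133556)/(-458250) = ((3805/108399 + 19032/(2/9 + 200704/3)) + 133556)*(-1/458250) = ((3805/108399 + 19032/(602114/9)) + 133556)*(-1/458250) = ((3805/108399 + 19032*(9/602114)) + 133556)*(-1/458250) = ((3805/108399 + 85644/301057) + 133556)*(-1/458250) = (10429245841/32634277743 + 133556)*(-1/458250) = (4358514027489949/32634277743)*(-1/458250) = -4358514027489949/14954657775729750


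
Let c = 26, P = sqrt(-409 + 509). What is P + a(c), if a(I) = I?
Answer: 36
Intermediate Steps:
P = 10 (P = sqrt(100) = 10)
P + a(c) = 10 + 26 = 36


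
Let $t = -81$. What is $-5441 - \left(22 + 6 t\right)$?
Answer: $-4977$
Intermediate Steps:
$-5441 - \left(22 + 6 t\right) = -5441 - -464 = -5441 + \left(486 - 22\right) = -5441 + 464 = -4977$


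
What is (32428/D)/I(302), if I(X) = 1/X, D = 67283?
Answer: 9793256/67283 ≈ 145.55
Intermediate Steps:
(32428/D)/I(302) = (32428/67283)/(1/302) = (32428*(1/67283))/(1/302) = (32428/67283)*302 = 9793256/67283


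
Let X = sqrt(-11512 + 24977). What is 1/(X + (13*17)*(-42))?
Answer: -9282/86142059 - sqrt(13465)/86142059 ≈ -0.00010910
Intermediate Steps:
X = sqrt(13465) ≈ 116.04
1/(X + (13*17)*(-42)) = 1/(sqrt(13465) + (13*17)*(-42)) = 1/(sqrt(13465) + 221*(-42)) = 1/(sqrt(13465) - 9282) = 1/(-9282 + sqrt(13465))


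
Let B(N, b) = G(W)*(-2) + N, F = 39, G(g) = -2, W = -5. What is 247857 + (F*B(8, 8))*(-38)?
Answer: 230073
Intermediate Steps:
B(N, b) = 4 + N (B(N, b) = -2*(-2) + N = 4 + N)
247857 + (F*B(8, 8))*(-38) = 247857 + (39*(4 + 8))*(-38) = 247857 + (39*12)*(-38) = 247857 + 468*(-38) = 247857 - 17784 = 230073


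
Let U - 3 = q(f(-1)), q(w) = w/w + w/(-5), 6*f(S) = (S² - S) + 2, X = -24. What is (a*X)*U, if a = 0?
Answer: 0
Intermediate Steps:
f(S) = ⅓ - S/6 + S²/6 (f(S) = ((S² - S) + 2)/6 = (2 + S² - S)/6 = ⅓ - S/6 + S²/6)
q(w) = 1 - w/5 (q(w) = 1 + w*(-⅕) = 1 - w/5)
U = 58/15 (U = 3 + (1 - (⅓ - ⅙*(-1) + (⅙)*(-1)²)/5) = 3 + (1 - (⅓ + ⅙ + (⅙)*1)/5) = 3 + (1 - (⅓ + ⅙ + ⅙)/5) = 3 + (1 - ⅕*⅔) = 3 + (1 - 2/15) = 3 + 13/15 = 58/15 ≈ 3.8667)
(a*X)*U = (0*(-24))*(58/15) = 0*(58/15) = 0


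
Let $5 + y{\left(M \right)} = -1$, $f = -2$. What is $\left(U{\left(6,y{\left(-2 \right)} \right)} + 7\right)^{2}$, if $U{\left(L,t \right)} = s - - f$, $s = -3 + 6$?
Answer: $64$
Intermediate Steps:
$y{\left(M \right)} = -6$ ($y{\left(M \right)} = -5 - 1 = -6$)
$s = 3$
$U{\left(L,t \right)} = 1$ ($U{\left(L,t \right)} = 3 - \left(-1\right) \left(-2\right) = 3 - 2 = 1$)
$\left(U{\left(6,y{\left(-2 \right)} \right)} + 7\right)^{2} = \left(1 + 7\right)^{2} = 8^{2} = 64$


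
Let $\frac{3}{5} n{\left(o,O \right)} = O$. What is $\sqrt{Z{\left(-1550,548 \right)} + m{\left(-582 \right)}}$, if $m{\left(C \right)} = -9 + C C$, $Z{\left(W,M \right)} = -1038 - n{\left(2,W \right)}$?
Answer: $\frac{\sqrt{3062343}}{3} \approx 583.32$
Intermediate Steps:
$n{\left(o,O \right)} = \frac{5 O}{3}$
$Z{\left(W,M \right)} = -1038 - \frac{5 W}{3}$
$m{\left(C \right)} = -9 + C^{2}$
$\sqrt{Z{\left(-1550,548 \right)} + m{\left(-582 \right)}} = \sqrt{\left(-1038 - - \frac{7750}{3}\right) - \left(9 - \left(-582\right)^{2}\right)} = \sqrt{\left(-1038 + \frac{7750}{3}\right) + \left(-9 + 338724\right)} = \sqrt{\frac{4636}{3} + 338715} = \sqrt{\frac{1020781}{3}} = \frac{\sqrt{3062343}}{3}$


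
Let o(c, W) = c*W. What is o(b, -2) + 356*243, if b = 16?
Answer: 86476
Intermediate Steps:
o(c, W) = W*c
o(b, -2) + 356*243 = -2*16 + 356*243 = -32 + 86508 = 86476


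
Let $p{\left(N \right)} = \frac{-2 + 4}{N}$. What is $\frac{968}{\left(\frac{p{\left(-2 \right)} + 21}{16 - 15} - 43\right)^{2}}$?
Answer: $\frac{968}{529} \approx 1.8299$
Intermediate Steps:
$p{\left(N \right)} = \frac{2}{N}$
$\frac{968}{\left(\frac{p{\left(-2 \right)} + 21}{16 - 15} - 43\right)^{2}} = \frac{968}{\left(\frac{\frac{2}{-2} + 21}{16 - 15} - 43\right)^{2}} = \frac{968}{\left(\frac{2 \left(- \frac{1}{2}\right) + 21}{1} - 43\right)^{2}} = \frac{968}{\left(\left(-1 + 21\right) 1 - 43\right)^{2}} = \frac{968}{\left(20 \cdot 1 - 43\right)^{2}} = \frac{968}{\left(20 - 43\right)^{2}} = \frac{968}{\left(-23\right)^{2}} = \frac{968}{529}$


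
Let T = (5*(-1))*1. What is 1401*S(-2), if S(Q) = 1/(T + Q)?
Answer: -1401/7 ≈ -200.14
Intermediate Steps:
T = -5 (T = -5*1 = -5)
S(Q) = 1/(-5 + Q)
1401*S(-2) = 1401/(-5 - 2) = 1401/(-7) = 1401*(-1/7) = -1401/7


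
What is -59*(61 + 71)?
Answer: -7788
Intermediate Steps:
-59*(61 + 71) = -59*132 = -7788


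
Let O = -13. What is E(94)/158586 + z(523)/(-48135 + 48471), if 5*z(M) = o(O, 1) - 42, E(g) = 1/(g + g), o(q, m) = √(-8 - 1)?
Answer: -1863383/74535420 + I/560 ≈ -0.025 + 0.0017857*I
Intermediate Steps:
o(q, m) = 3*I (o(q, m) = √(-9) = 3*I)
E(g) = 1/(2*g)
z(M) = -42/5 + 3*I/5 (z(M) = (3*I - 42)/5 = (-42 + 3*I)/5 = -42/5 + 3*I/5)
E(94)/158586 + z(523)/(-48135 + 48471) = ((½)/94)/158586 + (-42/5 + 3*I/5)/(-48135 + 48471) = ((½)*(1/94))*(1/158586) + (-42/5 + 3*I/5)/336 = (1/188)*(1/158586) + (-42/5 + 3*I/5)*(1/336) = 1/29814168 + (-1/40 + I/560) = -1863383/74535420 + I/560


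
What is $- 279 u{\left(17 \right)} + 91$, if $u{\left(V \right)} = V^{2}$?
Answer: $-80540$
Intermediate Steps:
$- 279 u{\left(17 \right)} + 91 = - 279 \cdot 17^{2} + 91 = \left(-279\right) 289 + 91 = -80631 + 91 = -80540$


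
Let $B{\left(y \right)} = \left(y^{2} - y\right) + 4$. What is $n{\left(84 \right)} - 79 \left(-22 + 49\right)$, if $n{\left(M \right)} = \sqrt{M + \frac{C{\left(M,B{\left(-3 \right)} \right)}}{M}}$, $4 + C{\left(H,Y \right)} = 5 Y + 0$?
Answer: $-2133 + \frac{\sqrt{37443}}{21} \approx -2123.8$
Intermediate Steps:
$B{\left(y \right)} = 4 + y^{2} - y$
$C{\left(H,Y \right)} = -4 + 5 Y$ ($C{\left(H,Y \right)} = -4 + \left(5 Y + 0\right) = -4 + 5 Y$)
$n{\left(M \right)} = \sqrt{M + \frac{76}{M}}$ ($n{\left(M \right)} = \sqrt{M + \frac{-4 + 5 \left(4 + \left(-3\right)^{2} - -3\right)}{M}} = \sqrt{M + \frac{-4 + 5 \left(4 + 9 + 3\right)}{M}} = \sqrt{M + \frac{-4 + 5 \cdot 16}{M}} = \sqrt{M + \frac{-4 + 80}{M}} = \sqrt{M + \frac{76}{M}}$)
$n{\left(84 \right)} - 79 \left(-22 + 49\right) = \sqrt{84 + \frac{76}{84}} - 79 \left(-22 + 49\right) = \sqrt{84 + 76 \cdot \frac{1}{84}} - 2133 = \sqrt{84 + \frac{19}{21}} - 2133 = \sqrt{\frac{1783}{21}} - 2133 = \frac{\sqrt{37443}}{21} - 2133 = -2133 + \frac{\sqrt{37443}}{21}$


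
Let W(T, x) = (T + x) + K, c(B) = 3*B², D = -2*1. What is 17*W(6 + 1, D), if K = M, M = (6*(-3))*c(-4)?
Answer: -14603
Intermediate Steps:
D = -2
M = -864 (M = (6*(-3))*(3*(-4)²) = -54*16 = -18*48 = -864)
K = -864
W(T, x) = -864 + T + x (W(T, x) = (T + x) - 864 = -864 + T + x)
17*W(6 + 1, D) = 17*(-864 + (6 + 1) - 2) = 17*(-864 + 7 - 2) = 17*(-859) = -14603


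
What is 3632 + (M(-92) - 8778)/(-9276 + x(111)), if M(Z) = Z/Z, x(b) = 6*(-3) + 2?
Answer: 33757321/9292 ≈ 3632.9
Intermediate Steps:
x(b) = -16 (x(b) = -18 + 2 = -16)
M(Z) = 1
3632 + (M(-92) - 8778)/(-9276 + x(111)) = 3632 + (1 - 8778)/(-9276 - 16) = 3632 - 8777/(-9292) = 3632 - 8777*(-1/9292) = 3632 + 8777/9292 = 33757321/9292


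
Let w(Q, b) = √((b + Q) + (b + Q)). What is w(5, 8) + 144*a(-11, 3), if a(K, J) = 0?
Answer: √26 ≈ 5.0990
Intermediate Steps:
w(Q, b) = √(2*Q + 2*b) (w(Q, b) = √((Q + b) + (Q + b)) = √(2*Q + 2*b))
w(5, 8) + 144*a(-11, 3) = √(2*5 + 2*8) + 144*0 = √(10 + 16) + 0 = √26 + 0 = √26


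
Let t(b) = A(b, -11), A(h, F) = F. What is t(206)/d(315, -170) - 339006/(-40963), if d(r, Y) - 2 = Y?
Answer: 57403601/6881784 ≈ 8.3414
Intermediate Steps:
d(r, Y) = 2 + Y
t(b) = -11
t(206)/d(315, -170) - 339006/(-40963) = -11/(2 - 170) - 339006/(-40963) = -11/(-168) - 339006*(-1/40963) = -11*(-1/168) + 339006/40963 = 11/168 + 339006/40963 = 57403601/6881784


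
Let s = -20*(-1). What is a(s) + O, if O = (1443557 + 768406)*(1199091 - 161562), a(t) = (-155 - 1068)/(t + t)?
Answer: 91799030375857/40 ≈ 2.2950e+12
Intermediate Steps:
s = 20
a(t) = -1223/(2*t) (a(t) = -1223*1/(2*t) = -1223/(2*t))
O = 2294975759427 (O = 2211963*1037529 = 2294975759427)
a(s) + O = -1223/2/20 + 2294975759427 = -1223/2*1/20 + 2294975759427 = -1223/40 + 2294975759427 = 91799030375857/40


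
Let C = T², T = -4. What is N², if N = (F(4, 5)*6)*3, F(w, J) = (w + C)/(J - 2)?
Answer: 14400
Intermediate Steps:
C = 16 (C = (-4)² = 16)
F(w, J) = (16 + w)/(-2 + J) (F(w, J) = (w + 16)/(J - 2) = (16 + w)/(-2 + J))
N = 120 (N = (((16 + 4)/(-2 + 5))*6)*3 = ((20/3)*6)*3 = 40*3 = 120)
N² = 120² = 14400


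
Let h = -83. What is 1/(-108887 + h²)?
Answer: -1/101998 ≈ -9.8041e-6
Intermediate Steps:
1/(-108887 + h²) = 1/(-108887 + (-83)²) = 1/(-108887 + 6889) = 1/(-101998) = -1/101998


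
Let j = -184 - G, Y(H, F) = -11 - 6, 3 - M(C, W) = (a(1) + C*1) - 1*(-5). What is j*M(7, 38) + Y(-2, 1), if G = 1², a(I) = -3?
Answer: 1093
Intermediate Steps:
M(C, W) = 1 - C (M(C, W) = 3 - ((-3 + C*1) - 1*(-5)) = 3 - ((-3 + C) + 5) = 3 - (2 + C) = 3 + (-2 - C) = 1 - C)
Y(H, F) = -17
G = 1
j = -185 (j = -184 - 1*1 = -184 - 1 = -185)
j*M(7, 38) + Y(-2, 1) = -185*(1 - 1*7) - 17 = -185*(1 - 7) - 17 = -185*(-6) - 17 = 1110 - 17 = 1093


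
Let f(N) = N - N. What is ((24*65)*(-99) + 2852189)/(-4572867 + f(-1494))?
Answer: -2697749/4572867 ≈ -0.58995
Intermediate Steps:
f(N) = 0
((24*65)*(-99) + 2852189)/(-4572867 + f(-1494)) = ((24*65)*(-99) + 2852189)/(-4572867 + 0) = (1560*(-99) + 2852189)/(-4572867) = (-154440 + 2852189)*(-1/4572867) = 2697749*(-1/4572867) = -2697749/4572867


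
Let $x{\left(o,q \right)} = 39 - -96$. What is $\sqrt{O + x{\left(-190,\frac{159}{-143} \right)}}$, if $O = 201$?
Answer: $4 \sqrt{21} \approx 18.33$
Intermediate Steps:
$x{\left(o,q \right)} = 135$ ($x{\left(o,q \right)} = 39 + 96 = 135$)
$\sqrt{O + x{\left(-190,\frac{159}{-143} \right)}} = \sqrt{201 + 135} = \sqrt{336} = 4 \sqrt{21}$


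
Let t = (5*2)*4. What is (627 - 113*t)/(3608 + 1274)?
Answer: -3893/4882 ≈ -0.79742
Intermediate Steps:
t = 40 (t = 10*4 = 40)
(627 - 113*t)/(3608 + 1274) = (627 - 113*40)/(3608 + 1274) = (627 - 4520)/4882 = -3893*1/4882 = -3893/4882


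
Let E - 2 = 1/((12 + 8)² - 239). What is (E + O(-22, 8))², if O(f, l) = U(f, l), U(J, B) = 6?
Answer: 1661521/25921 ≈ 64.099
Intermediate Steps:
O(f, l) = 6
E = 323/161 (E = 2 + 1/((12 + 8)² - 239) = 2 + 1/(20² - 239) = 2 + 1/(400 - 239) = 2 + 1/161 = 323/161 ≈ 2.0062)
(E + O(-22, 8))² = (323/161 + 6)² = (1289/161)² = 1661521/25921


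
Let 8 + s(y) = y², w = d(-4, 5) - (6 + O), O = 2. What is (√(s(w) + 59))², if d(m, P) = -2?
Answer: 151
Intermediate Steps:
w = -10 (w = -2 - (6 + 2) = -2 - 1*8 = -2 - 8 = -10)
s(y) = -8 + y²
(√(s(w) + 59))² = (√((-8 + (-10)²) + 59))² = (√((-8 + 100) + 59))² = (√(92 + 59))² = (√151)² = 151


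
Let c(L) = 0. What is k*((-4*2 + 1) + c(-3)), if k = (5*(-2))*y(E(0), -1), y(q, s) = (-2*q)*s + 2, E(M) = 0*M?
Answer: 140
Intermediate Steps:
E(M) = 0
y(q, s) = 2 - 2*q*s (y(q, s) = -2*q*s + 2 = 2 - 2*q*s)
k = -20 (k = (5*(-2))*(2 - 2*0*(-1)) = -10*(2 + 0) = -10*2 = -20)
k*((-4*2 + 1) + c(-3)) = -20*((-4*2 + 1) + 0) = -20*((-8 + 1) + 0) = -20*(-7 + 0) = -20*(-7) = 140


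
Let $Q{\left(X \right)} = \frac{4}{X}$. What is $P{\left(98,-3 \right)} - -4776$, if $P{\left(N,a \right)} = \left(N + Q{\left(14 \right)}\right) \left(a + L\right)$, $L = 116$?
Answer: $\frac{111176}{7} \approx 15882.0$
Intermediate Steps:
$P{\left(N,a \right)} = \left(116 + a\right) \left(\frac{2}{7} + N\right)$ ($P{\left(N,a \right)} = \left(N + \frac{4}{14}\right) \left(a + 116\right) = \left(N + 4 \cdot \frac{1}{14}\right) \left(116 + a\right) = \left(N + \frac{2}{7}\right) \left(116 + a\right) = \left(\frac{2}{7} + N\right) \left(116 + a\right) = \left(116 + a\right) \left(\frac{2}{7} + N\right)$)
$P{\left(98,-3 \right)} - -4776 = \left(\frac{232}{7} + 116 \cdot 98 + \frac{2}{7} \left(-3\right) + 98 \left(-3\right)\right) - -4776 = \left(\frac{232}{7} + 11368 - \frac{6}{7} - 294\right) + 4776 = \frac{77744}{7} + 4776 = \frac{111176}{7}$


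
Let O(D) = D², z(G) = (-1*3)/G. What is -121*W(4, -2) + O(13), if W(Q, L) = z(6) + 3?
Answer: -267/2 ≈ -133.50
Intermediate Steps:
z(G) = -3/G
W(Q, L) = 5/2 (W(Q, L) = -3/6 + 3 = -3*⅙ + 3 = -½ + 3 = 5/2)
-121*W(4, -2) + O(13) = -121*5/2 + 13² = -605/2 + 169 = -267/2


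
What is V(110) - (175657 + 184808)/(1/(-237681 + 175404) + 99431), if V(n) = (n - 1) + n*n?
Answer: 10796986744267/884609198 ≈ 12205.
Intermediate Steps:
V(n) = -1 + n + n² (V(n) = (-1 + n) + n² = -1 + n + n²)
V(110) - (175657 + 184808)/(1/(-237681 + 175404) + 99431) = (-1 + 110 + 110²) - (175657 + 184808)/(1/(-237681 + 175404) + 99431) = (-1 + 110 + 12100) - 360465/(1/(-62277) + 99431) = 12209 - 360465/(-1/62277 + 99431) = 12209 - 360465/6192264386/62277 = 12209 - 360465*62277/6192264386 = 12209 - 1*3206954115/884609198 = 12209 - 3206954115/884609198 = 10796986744267/884609198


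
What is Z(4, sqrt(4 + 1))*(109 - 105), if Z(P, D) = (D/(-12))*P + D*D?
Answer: 20 - 4*sqrt(5)/3 ≈ 17.019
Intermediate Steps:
Z(P, D) = D**2 - D*P/12 (Z(P, D) = (D*(-1/12))*P + D**2 = (-D/12)*P + D**2 = -D*P/12 + D**2 = D**2 - D*P/12)
Z(4, sqrt(4 + 1))*(109 - 105) = (sqrt(4 + 1)*(-1*4 + 12*sqrt(4 + 1))/12)*(109 - 105) = (sqrt(5)*(-4 + 12*sqrt(5))/12)*4 = sqrt(5)*(-4 + 12*sqrt(5))/3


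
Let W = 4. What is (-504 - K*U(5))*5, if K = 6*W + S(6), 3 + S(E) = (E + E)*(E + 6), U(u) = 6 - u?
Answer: -3345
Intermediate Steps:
S(E) = -3 + 2*E*(6 + E) (S(E) = -3 + (E + E)*(E + 6) = -3 + (2*E)*(6 + E) = -3 + 2*E*(6 + E))
K = 165 (K = 6*4 + (-3 + 2*6² + 12*6) = 24 + (-3 + 2*36 + 72) = 24 + (-3 + 72 + 72) = 24 + 141 = 165)
(-504 - K*U(5))*5 = (-504 - 165*(6 - 1*5))*5 = (-504 - 165*(6 - 5))*5 = (-504 - 165)*5 = -669*5 = -3345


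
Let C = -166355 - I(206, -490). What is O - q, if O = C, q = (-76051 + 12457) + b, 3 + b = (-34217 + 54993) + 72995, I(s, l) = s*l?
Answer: -95589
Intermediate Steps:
I(s, l) = l*s
b = 93768 (b = -3 + ((-34217 + 54993) + 72995) = -3 + (20776 + 72995) = -3 + 93771 = 93768)
C = -65415 (C = -166355 - (-490)*206 = -166355 - 1*(-100940) = -166355 + 100940 = -65415)
q = 30174 (q = (-76051 + 12457) + 93768 = -63594 + 93768 = 30174)
O = -65415
O - q = -65415 - 1*30174 = -65415 - 30174 = -95589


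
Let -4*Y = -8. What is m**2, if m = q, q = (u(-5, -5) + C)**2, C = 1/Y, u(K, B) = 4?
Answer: 6561/16 ≈ 410.06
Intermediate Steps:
Y = 2 (Y = -1/4*(-8) = 2)
C = 1/2 ≈ 0.50000
q = 81/4 (q = (4 + 1/2)**2 = (9/2)**2 = 81/4 ≈ 20.250)
m = 81/4 ≈ 20.250
m**2 = (81/4)**2 = 6561/16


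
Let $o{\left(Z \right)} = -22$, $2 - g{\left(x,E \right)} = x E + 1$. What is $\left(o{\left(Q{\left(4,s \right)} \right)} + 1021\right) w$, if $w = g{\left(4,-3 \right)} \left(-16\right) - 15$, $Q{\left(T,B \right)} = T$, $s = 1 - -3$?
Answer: $-222777$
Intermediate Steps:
$s = 4$ ($s = 1 + 3 = 4$)
$g{\left(x,E \right)} = 1 - E x$ ($g{\left(x,E \right)} = 2 - \left(x E + 1\right) = 2 - \left(E x + 1\right) = 2 - \left(1 + E x\right) = 1 - E x$)
$w = -223$ ($w = \left(1 - \left(-3\right) 4\right) \left(-16\right) - 15 = \left(1 + 12\right) \left(-16\right) - 15 = 13 \left(-16\right) - 15 = -208 - 15 = -223$)
$\left(o{\left(Q{\left(4,s \right)} \right)} + 1021\right) w = \left(-22 + 1021\right) \left(-223\right) = 999 \left(-223\right) = -222777$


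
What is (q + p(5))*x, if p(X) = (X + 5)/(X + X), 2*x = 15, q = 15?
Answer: 120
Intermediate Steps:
x = 15/2 (x = (½)*15 = 15/2 ≈ 7.5000)
p(X) = (5 + X)/(2*X) (p(X) = (5 + X)/((2*X)) = (5 + X)*(1/(2*X)) = (5 + X)/(2*X))
(q + p(5))*x = (15 + (½)*(5 + 5)/5)*(15/2) = (15 + (½)*(⅕)*10)*(15/2) = (15 + 1)*(15/2) = 16*(15/2) = 120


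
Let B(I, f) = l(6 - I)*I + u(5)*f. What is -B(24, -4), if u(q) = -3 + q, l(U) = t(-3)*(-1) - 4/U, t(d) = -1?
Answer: -64/3 ≈ -21.333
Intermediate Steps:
l(U) = 1 - 4/U (l(U) = -1*(-1) - 4/U = 1 - 4/U)
B(I, f) = 2*f + I*(2 - I)/(6 - I) (B(I, f) = ((-4 + (6 - I))/(6 - I))*I + (-3 + 5)*f = ((2 - I)/(6 - I))*I + 2*f = I*(2 - I)/(6 - I) + 2*f = 2*f + I*(2 - I)/(6 - I))
-B(24, -4) = -(24*(-2 + 24) + 2*(-4)*(-6 + 24))/(-6 + 24) = -(24*22 + 2*(-4)*18)/18 = -(528 - 144)/18 = -384/18 = -1*64/3 = -64/3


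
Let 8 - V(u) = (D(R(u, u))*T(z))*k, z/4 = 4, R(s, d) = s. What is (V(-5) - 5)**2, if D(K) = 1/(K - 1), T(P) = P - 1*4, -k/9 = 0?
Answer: 9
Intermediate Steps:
k = 0 (k = -9*0 = 0)
z = 16 (z = 4*4 = 16)
T(P) = -4 + P (T(P) = P - 4 = -4 + P)
D(K) = 1/(-1 + K)
V(u) = 8 (V(u) = 8 - (-4 + 16)/(-1 + u)*0 = 8 - 12/(-1 + u)*0 = 8 - 1*0 = 8 + 0 = 8)
(V(-5) - 5)**2 = (8 - 5)**2 = 3**2 = 9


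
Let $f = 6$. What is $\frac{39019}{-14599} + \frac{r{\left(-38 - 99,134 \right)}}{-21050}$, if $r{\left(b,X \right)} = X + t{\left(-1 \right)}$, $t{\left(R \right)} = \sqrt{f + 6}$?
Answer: $- \frac{411653108}{153654475} - \frac{\sqrt{3}}{10525} \approx -2.6792$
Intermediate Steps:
$t{\left(R \right)} = 2 \sqrt{3}$ ($t{\left(R \right)} = \sqrt{6 + 6} = \sqrt{12} = 2 \sqrt{3}$)
$r{\left(b,X \right)} = X + 2 \sqrt{3}$
$\frac{39019}{-14599} + \frac{r{\left(-38 - 99,134 \right)}}{-21050} = \frac{39019}{-14599} + \frac{134 + 2 \sqrt{3}}{-21050} = 39019 \left(- \frac{1}{14599}\right) + \left(134 + 2 \sqrt{3}\right) \left(- \frac{1}{21050}\right) = - \frac{39019}{14599} - \left(\frac{67}{10525} + \frac{\sqrt{3}}{10525}\right) = - \frac{411653108}{153654475} - \frac{\sqrt{3}}{10525}$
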